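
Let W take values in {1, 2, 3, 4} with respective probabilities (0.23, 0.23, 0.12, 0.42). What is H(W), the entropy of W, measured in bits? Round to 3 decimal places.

1.868 bits

H(W) = −Σ p·log₂ p.
  −(0.23)·log₂(0.23) = 0.4877
  −(0.23)·log₂(0.23) = 0.4877
  −(0.12)·log₂(0.12) = 0.3671
  −(0.42)·log₂(0.42) = 0.5256
Sum: 0.4877 + 0.4877 + 0.3671 + 0.5256 = 1.868 bits.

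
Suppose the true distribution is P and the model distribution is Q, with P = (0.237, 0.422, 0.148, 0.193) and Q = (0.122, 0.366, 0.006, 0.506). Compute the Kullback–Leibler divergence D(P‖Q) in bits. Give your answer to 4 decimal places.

0.7298 bits

D(P‖Q) = Σ p·log₂(p/q).
  0.237·log₂(0.237/0.122) = 0.22705
  0.422·log₂(0.422/0.366) = 0.08668
  0.148·log₂(0.148/0.006) = 0.68442
  0.193·log₂(0.193/0.506) = -0.26837
D(P‖Q) = 0.7298 bits.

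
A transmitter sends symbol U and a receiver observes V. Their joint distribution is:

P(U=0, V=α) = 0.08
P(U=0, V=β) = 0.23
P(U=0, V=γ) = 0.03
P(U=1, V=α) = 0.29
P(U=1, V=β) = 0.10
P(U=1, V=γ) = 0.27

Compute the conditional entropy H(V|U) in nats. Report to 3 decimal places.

0.947 nats

Chain rule: H(V|U) = H(U,V) − H(U).
Marginals: p(U) = (0.3400, 0.6600), p(V) = (0.3700, 0.3300, 0.3000).
H(U,V) = 1.5880 nats; H(U) = 0.6410 nats.
H(V|U) = 1.5880 − 0.6410 = 0.947 nats.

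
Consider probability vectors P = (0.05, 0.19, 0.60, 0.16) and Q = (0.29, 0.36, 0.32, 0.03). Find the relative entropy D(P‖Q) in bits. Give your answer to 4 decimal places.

D(P‖Q) = Σ p·log₂(p/q).
  0.05·log₂(0.05/0.29) = -0.12680
  0.19·log₂(0.19/0.36) = -0.17518
  0.60·log₂(0.60/0.32) = 0.54413
  0.16·log₂(0.16/0.03) = 0.38641
D(P‖Q) = 0.6286 bits.

0.6286 bits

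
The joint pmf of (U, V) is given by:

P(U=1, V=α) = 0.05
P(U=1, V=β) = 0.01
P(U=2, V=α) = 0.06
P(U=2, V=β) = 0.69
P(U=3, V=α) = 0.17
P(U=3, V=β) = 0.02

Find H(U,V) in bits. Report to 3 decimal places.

H(U,V) = −Σ p(x,y)·log₂ p(x,y) over all 6 cells.
  cell (1,α): −0.05·log₂0.05 = 0.2161
  cell (1,β): −0.01·log₂0.01 = 0.0664
  cell (2,α): −0.06·log₂0.06 = 0.2435
  cell (2,β): −0.69·log₂0.69 = 0.3694
  cell (3,α): −0.17·log₂0.17 = 0.4346
  cell (3,β): −0.02·log₂0.02 = 0.1129
Sum = 1.443 bits.

1.443 bits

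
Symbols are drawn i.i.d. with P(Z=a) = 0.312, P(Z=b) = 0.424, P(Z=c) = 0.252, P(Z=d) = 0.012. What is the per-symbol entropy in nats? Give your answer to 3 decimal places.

1.128 nats

H(Z) = −Σ p·ln p.
  −(0.312)·ln(0.312) = 0.3634
  −(0.424)·ln(0.424) = 0.3638
  −(0.252)·ln(0.252) = 0.3473
  −(0.012)·ln(0.012) = 0.0531
Sum: 0.3634 + 0.3638 + 0.3473 + 0.0531 = 1.128 nats.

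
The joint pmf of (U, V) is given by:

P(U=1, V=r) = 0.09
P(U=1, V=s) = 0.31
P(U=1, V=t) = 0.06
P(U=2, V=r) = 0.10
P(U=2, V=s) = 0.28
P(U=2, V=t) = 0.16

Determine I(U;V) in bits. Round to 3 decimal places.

0.031 bits

Marginals: p(U) = (0.4600, 0.5400), p(V) = (0.1900, 0.5900, 0.2200).
I(U;V) = H(U) + H(V) − H(U,V).
H(U) = 0.9954, H(V) = 1.3849, H(U,V) = 2.3494.
I(U;V) = 0.9954 + 1.3849 − 2.3494 = 0.031 bits.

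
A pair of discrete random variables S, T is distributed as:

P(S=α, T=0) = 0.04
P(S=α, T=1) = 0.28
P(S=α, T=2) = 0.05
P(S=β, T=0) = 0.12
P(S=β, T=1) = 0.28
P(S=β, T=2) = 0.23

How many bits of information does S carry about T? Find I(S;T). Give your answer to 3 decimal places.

Marginals: p(S) = (0.3700, 0.6300), p(T) = (0.1600, 0.5600, 0.2800).
I(S;T) = H(S) + H(T) − H(S,T).
H(S) = 0.9507, H(T) = 1.4057, H(S,T) = 2.2850.
I(S;T) = 0.9507 + 1.4057 − 2.2850 = 0.071 bits.

0.071 bits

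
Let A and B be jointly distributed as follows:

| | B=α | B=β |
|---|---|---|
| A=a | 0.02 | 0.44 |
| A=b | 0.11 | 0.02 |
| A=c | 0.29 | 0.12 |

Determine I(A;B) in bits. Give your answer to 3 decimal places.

0.425 bits

Marginals: p(A) = (0.4600, 0.1300, 0.4100), p(B) = (0.4200, 0.5800).
I(A;B) = Σ p(x,y)·log₂[p(x,y)/(p(x)p(y))].
  (a,α): 0.02·log₂(0.1035) = -0.0654
  (a,β): 0.44·log₂(1.6492) = 0.3176
  (b,α): 0.11·log₂(2.0147) = 0.1112
  (b,β): 0.02·log₂(0.2653) = -0.0383
  (c,α): 0.29·log₂(1.6841) = 0.2181
  (c,β): 0.12·log₂(0.5046) = -0.1184
Sum = 0.425 bits.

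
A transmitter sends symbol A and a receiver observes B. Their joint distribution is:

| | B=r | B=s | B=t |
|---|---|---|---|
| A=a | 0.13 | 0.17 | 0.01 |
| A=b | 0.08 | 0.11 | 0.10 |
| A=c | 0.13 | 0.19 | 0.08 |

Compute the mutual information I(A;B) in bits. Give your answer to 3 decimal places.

0.080 bits

Marginals: p(A) = (0.3100, 0.2900, 0.4000), p(B) = (0.3400, 0.4700, 0.1900).
I(A;B) = H(A) + H(B) − H(A,B).
H(A) = 1.5705, H(B) = 1.4964, H(A,B) = 2.9870.
I(A;B) = 1.5705 + 1.4964 − 2.9870 = 0.080 bits.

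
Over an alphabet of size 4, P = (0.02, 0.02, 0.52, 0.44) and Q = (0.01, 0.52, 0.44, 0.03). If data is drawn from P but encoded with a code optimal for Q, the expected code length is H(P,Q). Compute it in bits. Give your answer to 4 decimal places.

H(P,Q) = −Σ p·log₂ q.
  −0.02·log₂(0.01) = 0.13288
  −0.02·log₂(0.52) = 0.01887
  −0.52·log₂(0.44) = 0.61590
  −0.44·log₂(0.03) = 2.22591
H(P,Q) = 2.9936 bits.

2.9936 bits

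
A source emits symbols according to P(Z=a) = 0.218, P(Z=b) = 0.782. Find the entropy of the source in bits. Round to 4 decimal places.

H(Z) = −Σ p·log₂ p.
  −(0.218)·log₂(0.218) = 0.47908
  −(0.782)·log₂(0.782) = 0.27742
Sum: 0.47908 + 0.27742 = 0.7565 bits.

0.7565 bits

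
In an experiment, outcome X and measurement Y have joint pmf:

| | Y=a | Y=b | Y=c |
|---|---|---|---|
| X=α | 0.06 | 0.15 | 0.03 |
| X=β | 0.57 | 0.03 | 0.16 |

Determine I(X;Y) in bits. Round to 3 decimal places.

Marginals: p(X) = (0.2400, 0.7600), p(Y) = (0.6300, 0.1800, 0.1900).
I(X;Y) = Σ p(x,y)·log₂[p(x,y)/(p(x)p(y))].
  (α,a): 0.06·log₂(0.3968) = -0.0800
  (α,b): 0.15·log₂(3.4722) = 0.2694
  (α,c): 0.03·log₂(0.6579) = -0.0181
  (β,a): 0.57·log₂(1.1905) = 0.1434
  (β,b): 0.03·log₂(0.2193) = -0.0657
  (β,c): 0.16·log₂(1.1080) = 0.0237
Sum = 0.273 bits.

0.273 bits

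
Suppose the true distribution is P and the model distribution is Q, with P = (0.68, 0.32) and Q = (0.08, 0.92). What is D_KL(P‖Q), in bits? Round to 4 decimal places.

D(P‖Q) = Σ p·log₂(p/q).
  0.68·log₂(0.68/0.08) = 2.09947
  0.32·log₂(0.32/0.92) = -0.48754
D(P‖Q) = 1.6119 bits.

1.6119 bits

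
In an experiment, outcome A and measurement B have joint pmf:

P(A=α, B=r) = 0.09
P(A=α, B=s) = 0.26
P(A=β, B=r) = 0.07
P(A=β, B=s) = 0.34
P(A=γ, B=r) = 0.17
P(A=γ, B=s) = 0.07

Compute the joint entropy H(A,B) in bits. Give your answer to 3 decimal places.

H(A,B) = −Σ p(x,y)·log₂ p(x,y) over all 6 cells.
  cell (α,r): −0.09·log₂0.09 = 0.3127
  cell (α,s): −0.26·log₂0.26 = 0.5053
  cell (β,r): −0.07·log₂0.07 = 0.2686
  cell (β,s): −0.34·log₂0.34 = 0.5292
  cell (γ,r): −0.17·log₂0.17 = 0.4346
  cell (γ,s): −0.07·log₂0.07 = 0.2686
Sum = 2.319 bits.

2.319 bits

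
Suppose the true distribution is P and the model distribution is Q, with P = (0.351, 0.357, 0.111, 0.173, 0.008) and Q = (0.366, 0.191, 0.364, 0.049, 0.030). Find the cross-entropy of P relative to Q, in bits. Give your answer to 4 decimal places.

2.3167 bits

H(P,Q) = −Σ p·log₂ q.
  −0.351·log₂(0.366) = 0.50898
  −0.357·log₂(0.191) = 0.85264
  −0.111·log₂(0.364) = 0.16184
  −0.173·log₂(0.049) = 0.75274
  −0.008·log₂(0.030) = 0.04047
H(P,Q) = 2.3167 bits.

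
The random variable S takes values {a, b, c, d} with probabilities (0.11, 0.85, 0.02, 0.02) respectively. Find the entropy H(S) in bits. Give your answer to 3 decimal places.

0.775 bits

H(S) = −Σ p·log₂ p.
  −(0.11)·log₂(0.11) = 0.3503
  −(0.85)·log₂(0.85) = 0.1993
  −(0.02)·log₂(0.02) = 0.1129
  −(0.02)·log₂(0.02) = 0.1129
Sum: 0.3503 + 0.1993 + 0.1129 + 0.1129 = 0.775 bits.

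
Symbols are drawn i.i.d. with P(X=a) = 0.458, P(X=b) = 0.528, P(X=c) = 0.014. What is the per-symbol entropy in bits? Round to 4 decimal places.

1.0887 bits

H(X) = −Σ p·log₂ p.
  −(0.458)·log₂(0.458) = 0.51597
  −(0.528)·log₂(0.528) = 0.48649
  −(0.014)·log₂(0.014) = 0.08622
Sum: 0.51597 + 0.48649 + 0.08622 = 1.0887 bits.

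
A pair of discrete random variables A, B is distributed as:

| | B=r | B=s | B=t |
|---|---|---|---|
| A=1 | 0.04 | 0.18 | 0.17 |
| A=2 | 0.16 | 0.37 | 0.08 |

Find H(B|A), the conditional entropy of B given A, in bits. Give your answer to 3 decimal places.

Chain rule: H(B|A) = H(A,B) − H(A).
Marginals: p(A) = (0.3900, 0.6100), p(B) = (0.2000, 0.5500, 0.2500).
H(A,B) = 2.3109 bits; H(A) = 0.9648 bits.
H(B|A) = 2.3109 − 0.9648 = 1.346 bits.

1.346 bits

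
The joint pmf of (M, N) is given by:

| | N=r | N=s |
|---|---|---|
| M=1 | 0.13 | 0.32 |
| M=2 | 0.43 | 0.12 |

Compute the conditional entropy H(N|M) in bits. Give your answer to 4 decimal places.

Chain rule: H(N|M) = H(M,N) − H(M).
Marginals: p(M) = (0.4500, 0.5500), p(N) = (0.5600, 0.4400).
H(M,N) = 1.7993 bits; H(M) = 0.9928 bits.
H(N|M) = 1.7993 − 0.9928 = 0.8065 bits.

0.8065 bits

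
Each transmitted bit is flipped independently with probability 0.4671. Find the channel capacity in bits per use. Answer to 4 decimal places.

0.0031 bits

Binary symmetric channel: C = 1 − h₂(ε) where h₂ is the binary entropy function.
h₂(0.4671) = −0.4671·log₂0.4671 − 0.5329·log₂0.5329 = 0.9969.
C = 1 − 0.9969 = 0.0031 bits per channel use.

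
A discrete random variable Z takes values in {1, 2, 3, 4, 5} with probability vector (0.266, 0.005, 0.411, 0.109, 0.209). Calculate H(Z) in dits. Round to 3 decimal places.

H(Z) = −Σ p·log₁₀ p.
  −(0.266)·log₁₀(0.266) = 0.1530
  −(0.005)·log₁₀(0.005) = 0.0115
  −(0.411)·log₁₀(0.411) = 0.1587
  −(0.109)·log₁₀(0.109) = 0.1049
  −(0.209)·log₁₀(0.209) = 0.1421
Sum: 0.1530 + 0.0115 + 0.1587 + 0.1049 + 0.1421 = 0.570 dits.

0.570 dits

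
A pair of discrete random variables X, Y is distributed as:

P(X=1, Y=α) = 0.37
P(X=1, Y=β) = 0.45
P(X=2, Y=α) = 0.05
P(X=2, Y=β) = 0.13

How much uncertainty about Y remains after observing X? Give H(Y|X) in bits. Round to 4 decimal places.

Marginals: p(X) = (0.8200, 0.1800), p(Y) = (0.4200, 0.5800).
H(Y|X) = Σ p(X) · H(Y|X=·).
  X=1: p=0.8200, H(Y|X=1) = 0.9931
  X=2: p=0.1800, H(Y|X=2) = 0.8524
Weighted sum = 0.9678 bits.

0.9678 bits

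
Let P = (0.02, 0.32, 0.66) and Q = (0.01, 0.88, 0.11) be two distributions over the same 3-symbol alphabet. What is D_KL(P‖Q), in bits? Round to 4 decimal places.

1.2591 bits

D(P‖Q) = Σ p·log₂(p/q).
  0.02·log₂(0.02/0.01) = 0.02000
  0.32·log₂(0.32/0.88) = -0.46702
  0.66·log₂(0.66/0.11) = 1.70608
D(P‖Q) = 1.2591 bits.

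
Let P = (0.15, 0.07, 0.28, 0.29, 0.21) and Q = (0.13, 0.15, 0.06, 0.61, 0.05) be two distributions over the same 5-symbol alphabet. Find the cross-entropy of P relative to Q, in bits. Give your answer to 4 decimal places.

H(P,Q) = −Σ p·log₂ q.
  −0.15·log₂(0.13) = 0.44151
  −0.07·log₂(0.15) = 0.19159
  −0.28·log₂(0.06) = 1.13649
  −0.29·log₂(0.61) = 0.20680
  −0.21·log₂(0.05) = 0.90760
H(P,Q) = 2.8840 bits.

2.8840 bits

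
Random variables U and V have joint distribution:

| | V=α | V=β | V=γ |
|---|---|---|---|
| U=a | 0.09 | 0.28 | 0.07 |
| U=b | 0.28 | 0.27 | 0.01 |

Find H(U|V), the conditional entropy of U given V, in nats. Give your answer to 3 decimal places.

Marginals: p(U) = (0.4400, 0.5600), p(V) = (0.3700, 0.5500, 0.0800).
H(U|V) = Σ p(V) · H(U|V=·).
  V=α: p=0.3700, H(U|V=α) = 0.5548
  V=β: p=0.5500, H(U|V=β) = 0.6930
  V=γ: p=0.0800, H(U|V=γ) = 0.3768
Weighted sum = 0.617 nats.

0.617 nats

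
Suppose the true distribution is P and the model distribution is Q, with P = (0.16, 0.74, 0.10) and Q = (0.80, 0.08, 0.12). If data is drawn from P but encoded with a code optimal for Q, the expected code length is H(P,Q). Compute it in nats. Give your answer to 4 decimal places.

2.1168 nats

H(P,Q) = −Σ p·ln q.
  −0.16·ln(0.80) = 0.03570
  −0.74·ln(0.08) = 1.86904
  −0.10·ln(0.12) = 0.21203
H(P,Q) = 2.1168 nats.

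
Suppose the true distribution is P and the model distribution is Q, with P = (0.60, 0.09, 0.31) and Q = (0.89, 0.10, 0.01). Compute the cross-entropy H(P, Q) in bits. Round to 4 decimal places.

2.4594 bits

H(P,Q) = −Σ p·log₂ q.
  −0.60·log₂(0.89) = 0.10087
  −0.09·log₂(0.10) = 0.29897
  −0.31·log₂(0.01) = 2.05960
H(P,Q) = 2.4594 bits.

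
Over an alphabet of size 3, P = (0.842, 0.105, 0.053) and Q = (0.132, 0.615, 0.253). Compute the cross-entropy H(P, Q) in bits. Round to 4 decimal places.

H(P,Q) = −Σ p·log₂ q.
  −0.842·log₂(0.132) = 2.45981
  −0.105·log₂(0.615) = 0.07364
  −0.053·log₂(0.253) = 0.10509
H(P,Q) = 2.6385 bits.

2.6385 bits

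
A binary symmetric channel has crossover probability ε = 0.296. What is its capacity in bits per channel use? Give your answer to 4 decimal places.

Binary symmetric channel: C = 1 − h₂(ε) where h₂ is the binary entropy function.
h₂(0.296) = −0.296·log₂0.296 − 0.704·log₂0.704 = 0.8763.
C = 1 − 0.8763 = 0.1237 bits per channel use.

0.1237 bits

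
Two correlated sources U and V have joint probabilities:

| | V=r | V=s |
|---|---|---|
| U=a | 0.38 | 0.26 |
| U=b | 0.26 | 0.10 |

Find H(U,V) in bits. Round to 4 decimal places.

H(U,V) = −Σ p(x,y)·log₂ p(x,y) over all 4 cells.
  cell (a,r): −0.38·log₂0.38 = 0.53045
  cell (a,s): −0.26·log₂0.26 = 0.50529
  cell (b,r): −0.26·log₂0.26 = 0.50529
  cell (b,s): −0.10·log₂0.10 = 0.33219
Sum = 1.8732 bits.

1.8732 bits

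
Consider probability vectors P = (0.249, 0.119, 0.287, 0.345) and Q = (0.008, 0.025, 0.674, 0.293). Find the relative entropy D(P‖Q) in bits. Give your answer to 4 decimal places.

D(P‖Q) = Σ p·log₂(p/q).
  0.249·log₂(0.249/0.008) = 1.23504
  0.119·log₂(0.119/0.025) = 0.26786
  0.287·log₂(0.287/0.674) = -0.35350
  0.345·log₂(0.345/0.293) = 0.08132
D(P‖Q) = 1.2307 bits.

1.2307 bits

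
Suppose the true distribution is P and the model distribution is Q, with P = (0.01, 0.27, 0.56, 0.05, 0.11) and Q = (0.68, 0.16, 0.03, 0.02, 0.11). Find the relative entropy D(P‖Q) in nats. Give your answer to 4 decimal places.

1.7839 nats

D(P‖Q) = Σ p·ln(p/q).
  0.01·ln(0.01/0.68) = -0.04220
  0.27·ln(0.27/0.16) = 0.14128
  0.56·ln(0.56/0.03) = 1.63897
  0.05·ln(0.05/0.02) = 0.04581
  0.11·ln(0.11/0.11) = 0.00000
D(P‖Q) = 1.7839 nats.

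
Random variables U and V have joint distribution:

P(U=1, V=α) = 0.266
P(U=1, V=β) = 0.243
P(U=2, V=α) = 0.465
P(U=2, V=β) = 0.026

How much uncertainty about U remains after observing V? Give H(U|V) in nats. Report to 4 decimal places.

0.5647 nats

Chain rule: H(U|V) = H(U,V) − H(V).
Marginals: p(U) = (0.5090, 0.4910), p(V) = (0.7310, 0.2690).
H(U,V) = 1.1470 nats; H(V) = 0.5823 nats.
H(U|V) = 1.1470 − 0.5823 = 0.5647 nats.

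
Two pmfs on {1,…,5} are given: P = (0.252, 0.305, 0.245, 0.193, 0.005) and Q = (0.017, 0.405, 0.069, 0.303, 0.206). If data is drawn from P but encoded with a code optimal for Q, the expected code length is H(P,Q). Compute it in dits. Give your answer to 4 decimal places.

0.9536 dits

H(P,Q) = −Σ p·log₁₀ q.
  −0.252·log₁₀(0.017) = 0.44593
  −0.305·log₁₀(0.405) = 0.11973
  −0.245·log₁₀(0.069) = 0.28448
  −0.193·log₁₀(0.303) = 0.10008
  −0.005·log₁₀(0.206) = 0.00343
H(P,Q) = 0.9536 dits.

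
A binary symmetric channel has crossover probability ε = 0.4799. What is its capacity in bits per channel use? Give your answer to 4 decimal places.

Binary symmetric channel: C = 1 − h₂(ε) where h₂ is the binary entropy function.
h₂(0.4799) = −0.4799·log₂0.4799 − 0.5201·log₂0.5201 = 0.9988.
C = 1 − 0.9988 = 0.0012 bits per channel use.

0.0012 bits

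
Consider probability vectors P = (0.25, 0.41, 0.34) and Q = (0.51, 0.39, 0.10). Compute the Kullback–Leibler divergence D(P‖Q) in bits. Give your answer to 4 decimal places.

0.3727 bits

D(P‖Q) = Σ p·log₂(p/q).
  0.25·log₂(0.25/0.51) = -0.25714
  0.41·log₂(0.41/0.39) = 0.02958
  0.34·log₂(0.34/0.10) = 0.60028
D(P‖Q) = 0.3727 bits.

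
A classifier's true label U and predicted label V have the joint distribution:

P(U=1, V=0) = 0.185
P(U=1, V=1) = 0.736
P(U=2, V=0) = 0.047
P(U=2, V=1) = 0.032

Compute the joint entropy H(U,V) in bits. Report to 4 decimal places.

H(U,V) = −Σ p(x,y)·log₂ p(x,y) over all 4 cells.
  cell (1,0): −0.185·log₂0.185 = 0.45036
  cell (1,1): −0.736·log₂0.736 = 0.32548
  cell (2,0): −0.047·log₂0.047 = 0.20733
  cell (2,1): −0.032·log₂0.032 = 0.15891
Sum = 1.1421 bits.

1.1421 bits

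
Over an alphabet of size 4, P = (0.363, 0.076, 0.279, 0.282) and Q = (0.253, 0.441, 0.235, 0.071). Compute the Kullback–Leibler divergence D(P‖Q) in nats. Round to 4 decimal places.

D(P‖Q) = Σ p·ln(p/q).
  0.363·ln(0.363/0.253) = 0.13105
  0.076·ln(0.076/0.441) = -0.13363
  0.279·ln(0.279/0.235) = 0.04788
  0.282·ln(0.282/0.071) = 0.38894
D(P‖Q) = 0.4342 nats.

0.4342 nats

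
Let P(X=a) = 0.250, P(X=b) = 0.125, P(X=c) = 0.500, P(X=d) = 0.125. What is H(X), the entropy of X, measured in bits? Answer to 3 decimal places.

1.750 bits

H(X) = −Σ p·log₂ p.
  −(0.250)·log₂(0.250) = 0.5000
  −(0.125)·log₂(0.125) = 0.3750
  −(0.500)·log₂(0.500) = 0.5000
  −(0.125)·log₂(0.125) = 0.3750
Sum: 0.5000 + 0.3750 + 0.5000 + 0.3750 = 1.750 bits.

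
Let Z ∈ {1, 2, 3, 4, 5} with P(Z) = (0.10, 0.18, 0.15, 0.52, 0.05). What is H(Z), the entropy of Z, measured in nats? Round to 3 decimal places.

1.313 nats

H(Z) = −Σ p·ln p.
  −(0.10)·ln(0.10) = 0.2303
  −(0.18)·ln(0.18) = 0.3087
  −(0.15)·ln(0.15) = 0.2846
  −(0.52)·ln(0.52) = 0.3400
  −(0.05)·ln(0.05) = 0.1498
Sum: 0.2303 + 0.3087 + 0.2846 + 0.3400 + 0.1498 = 1.313 nats.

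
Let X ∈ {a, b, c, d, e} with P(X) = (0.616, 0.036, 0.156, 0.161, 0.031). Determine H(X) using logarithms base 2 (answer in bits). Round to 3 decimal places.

H(X) = −Σ p·log₂ p.
  −(0.616)·log₂(0.616) = 0.4306
  −(0.036)·log₂(0.036) = 0.1727
  −(0.156)·log₂(0.156) = 0.4181
  −(0.161)·log₂(0.161) = 0.4242
  −(0.031)·log₂(0.031) = 0.1554
Sum: 0.4306 + 0.1727 + 0.4181 + 0.4242 + 0.1554 = 1.601 bits.

1.601 bits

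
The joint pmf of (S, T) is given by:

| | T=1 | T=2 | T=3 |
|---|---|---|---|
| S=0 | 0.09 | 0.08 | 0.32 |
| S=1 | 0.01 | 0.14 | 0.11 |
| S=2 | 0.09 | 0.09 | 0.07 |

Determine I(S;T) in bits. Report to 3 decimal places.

Marginals: p(S) = (0.4900, 0.2600, 0.2500), p(T) = (0.1900, 0.3100, 0.5000).
I(S;T) = H(S) + H(T) − H(S,T).
H(S) = 1.5096, H(T) = 1.4790, H(S,T) = 2.8379.
I(S;T) = 1.5096 + 1.4790 − 2.8379 = 0.151 bits.

0.151 bits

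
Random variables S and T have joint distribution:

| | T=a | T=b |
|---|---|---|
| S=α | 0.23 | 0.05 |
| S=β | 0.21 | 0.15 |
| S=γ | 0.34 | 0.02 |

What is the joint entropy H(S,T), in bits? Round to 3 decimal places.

H(S,T) = −Σ p(x,y)·log₂ p(x,y) over all 6 cells.
  cell (α,a): −0.23·log₂0.23 = 0.4877
  cell (α,b): −0.05·log₂0.05 = 0.2161
  cell (β,a): −0.21·log₂0.21 = 0.4728
  cell (β,b): −0.15·log₂0.15 = 0.4105
  cell (γ,a): −0.34·log₂0.34 = 0.5292
  cell (γ,b): −0.02·log₂0.02 = 0.1129
Sum = 2.229 bits.

2.229 bits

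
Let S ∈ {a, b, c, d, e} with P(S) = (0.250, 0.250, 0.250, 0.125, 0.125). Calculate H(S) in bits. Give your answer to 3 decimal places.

2.250 bits

H(S) = −Σ p·log₂ p.
  −(0.250)·log₂(0.250) = 0.5000
  −(0.250)·log₂(0.250) = 0.5000
  −(0.250)·log₂(0.250) = 0.5000
  −(0.125)·log₂(0.125) = 0.3750
  −(0.125)·log₂(0.125) = 0.3750
Sum: 0.5000 + 0.5000 + 0.5000 + 0.3750 + 0.3750 = 2.250 bits.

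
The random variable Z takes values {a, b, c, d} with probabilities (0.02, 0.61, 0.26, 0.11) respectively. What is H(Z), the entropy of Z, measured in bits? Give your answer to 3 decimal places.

1.403 bits

H(Z) = −Σ p·log₂ p.
  −(0.02)·log₂(0.02) = 0.1129
  −(0.61)·log₂(0.61) = 0.4350
  −(0.26)·log₂(0.26) = 0.5053
  −(0.11)·log₂(0.11) = 0.3503
Sum: 0.1129 + 0.4350 + 0.5053 + 0.3503 = 1.403 bits.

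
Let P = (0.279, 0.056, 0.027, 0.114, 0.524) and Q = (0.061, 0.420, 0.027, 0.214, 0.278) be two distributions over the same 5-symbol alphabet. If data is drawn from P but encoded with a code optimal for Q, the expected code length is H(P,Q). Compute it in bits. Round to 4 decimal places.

H(P,Q) = −Σ p·log₂ q.
  −0.279·log₂(0.061) = 1.12578
  −0.056·log₂(0.420) = 0.07009
  −0.027·log₂(0.027) = 0.14069
  −0.114·log₂(0.214) = 0.25357
  −0.524·log₂(0.278) = 0.96775
H(P,Q) = 2.5579 bits.

2.5579 bits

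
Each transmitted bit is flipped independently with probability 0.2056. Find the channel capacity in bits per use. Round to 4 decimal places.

0.2670 bits

Binary symmetric channel: C = 1 − h₂(ε) where h₂ is the binary entropy function.
h₂(0.2056) = −0.2056·log₂0.2056 − 0.7944·log₂0.7944 = 0.7330.
C = 1 − 0.7330 = 0.2670 bits per channel use.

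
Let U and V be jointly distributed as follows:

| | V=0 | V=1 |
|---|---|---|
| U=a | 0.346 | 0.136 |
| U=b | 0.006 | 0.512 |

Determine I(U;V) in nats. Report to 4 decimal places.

Marginals: p(U) = (0.4820, 0.5180), p(V) = (0.3520, 0.6480).
I(U;V) = H(U) + H(V) − H(U,V).
H(U) = 0.6925, H(V) = 0.6487, H(U,V) = 1.0120.
I(U;V) = 0.6925 + 0.6487 − 1.0120 = 0.3292 nats.

0.3292 nats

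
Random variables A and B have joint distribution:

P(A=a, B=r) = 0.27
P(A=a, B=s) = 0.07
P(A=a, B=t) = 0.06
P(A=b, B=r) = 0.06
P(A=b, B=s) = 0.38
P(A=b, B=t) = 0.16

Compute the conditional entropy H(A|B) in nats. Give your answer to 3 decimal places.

0.480 nats

Chain rule: H(A|B) = H(A,B) − H(B).
Marginals: p(A) = (0.4000, 0.6000), p(B) = (0.3300, 0.4500, 0.2200).
H(A,B) = 1.5382 nats; H(B) = 1.0583 nats.
H(A|B) = 1.5382 − 1.0583 = 0.480 nats.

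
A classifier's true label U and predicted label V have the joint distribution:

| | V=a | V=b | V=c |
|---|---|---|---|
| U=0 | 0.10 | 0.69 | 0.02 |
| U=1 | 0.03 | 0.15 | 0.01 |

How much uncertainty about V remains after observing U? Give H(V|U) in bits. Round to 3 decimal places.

0.742 bits

Chain rule: H(V|U) = H(U,V) − H(U).
Marginals: p(U) = (0.8100, 0.1900), p(V) = (0.1300, 0.8400, 0.0300).
H(U,V) = 1.4432 bits; H(U) = 0.7015 bits.
H(V|U) = 1.4432 − 0.7015 = 0.742 bits.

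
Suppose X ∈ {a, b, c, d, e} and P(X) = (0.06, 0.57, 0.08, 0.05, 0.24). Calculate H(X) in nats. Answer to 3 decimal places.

H(X) = −Σ p·ln p.
  −(0.06)·ln(0.06) = 0.1688
  −(0.57)·ln(0.57) = 0.3204
  −(0.08)·ln(0.08) = 0.2021
  −(0.05)·ln(0.05) = 0.1498
  −(0.24)·ln(0.24) = 0.3425
Sum: 0.1688 + 0.3204 + 0.2021 + 0.1498 + 0.3425 = 1.184 nats.

1.184 nats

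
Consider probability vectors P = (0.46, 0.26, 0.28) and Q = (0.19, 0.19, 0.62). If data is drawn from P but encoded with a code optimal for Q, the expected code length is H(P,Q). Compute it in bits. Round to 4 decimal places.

H(P,Q) = −Σ p·log₂ q.
  −0.46·log₂(0.19) = 1.10213
  −0.26·log₂(0.19) = 0.62294
  −0.28·log₂(0.62) = 0.19310
H(P,Q) = 1.9182 bits.

1.9182 bits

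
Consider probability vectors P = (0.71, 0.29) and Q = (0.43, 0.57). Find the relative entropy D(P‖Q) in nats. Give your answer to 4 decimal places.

D(P‖Q) = Σ p·ln(p/q).
  0.71·ln(0.71/0.43) = 0.35605
  0.29·ln(0.29/0.57) = -0.19597
D(P‖Q) = 0.1601 nats.

0.1601 nats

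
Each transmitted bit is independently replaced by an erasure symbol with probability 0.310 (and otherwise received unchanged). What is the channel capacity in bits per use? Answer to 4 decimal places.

0.6900 bits

Binary erasure channel: capacity C = 1 − ε.
C = 1 − 0.310 = 0.6900 bits per channel use.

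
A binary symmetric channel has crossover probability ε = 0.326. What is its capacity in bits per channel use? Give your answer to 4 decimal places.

Binary symmetric channel: C = 1 − h₂(ε) where h₂ is the binary entropy function.
h₂(0.326) = −0.326·log₂0.326 − 0.674·log₂0.674 = 0.9108.
C = 1 − 0.9108 = 0.0892 bits per channel use.

0.0892 bits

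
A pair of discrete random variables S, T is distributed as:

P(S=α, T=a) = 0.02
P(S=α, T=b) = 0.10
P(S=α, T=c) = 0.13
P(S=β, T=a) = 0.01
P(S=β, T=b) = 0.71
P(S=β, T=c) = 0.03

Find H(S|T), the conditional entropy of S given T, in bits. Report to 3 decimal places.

0.576 bits

Marginals: p(S) = (0.2500, 0.7500), p(T) = (0.0300, 0.8100, 0.1600).
H(S|T) = Σ p(T) · H(S|T=·).
  T=a: p=0.0300, H(S|T=a) = 0.9183
  T=b: p=0.8100, H(S|T=b) = 0.5392
  T=c: p=0.1600, H(S|T=c) = 0.6962
Weighted sum = 0.576 bits.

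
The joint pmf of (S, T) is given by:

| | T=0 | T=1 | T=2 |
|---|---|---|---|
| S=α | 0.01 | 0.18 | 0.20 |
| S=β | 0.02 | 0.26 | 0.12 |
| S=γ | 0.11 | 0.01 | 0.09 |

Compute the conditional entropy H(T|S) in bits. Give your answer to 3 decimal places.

Marginals: p(S) = (0.3900, 0.4000, 0.2100), p(T) = (0.1400, 0.4500, 0.4100).
H(T|S) = Σ p(S) · H(T|S=·).
  S=α: p=0.3900, H(T|S=α) = 1.1444
  S=β: p=0.4000, H(T|S=β) = 1.1412
  S=γ: p=0.2100, H(T|S=γ) = 1.2217
Weighted sum = 1.159 bits.

1.159 bits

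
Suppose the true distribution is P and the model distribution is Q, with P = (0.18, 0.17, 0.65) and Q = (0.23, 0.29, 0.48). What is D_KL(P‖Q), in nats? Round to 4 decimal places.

D(P‖Q) = Σ p·ln(p/q).
  0.18·ln(0.18/0.23) = -0.04412
  0.17·ln(0.17/0.29) = -0.09079
  0.65·ln(0.65/0.48) = 0.19707
D(P‖Q) = 0.0622 nats.

0.0622 nats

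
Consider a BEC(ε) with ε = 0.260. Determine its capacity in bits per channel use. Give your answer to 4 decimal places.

Binary erasure channel: capacity C = 1 − ε.
C = 1 − 0.260 = 0.7400 bits per channel use.

0.7400 bits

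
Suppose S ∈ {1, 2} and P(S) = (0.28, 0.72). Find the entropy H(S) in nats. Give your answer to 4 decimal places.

0.5930 nats

H(S) = −Σ p·ln p.
  −(0.28)·ln(0.28) = 0.35643
  −(0.72)·ln(0.72) = 0.23652
Sum: 0.35643 + 0.23652 = 0.5930 nats.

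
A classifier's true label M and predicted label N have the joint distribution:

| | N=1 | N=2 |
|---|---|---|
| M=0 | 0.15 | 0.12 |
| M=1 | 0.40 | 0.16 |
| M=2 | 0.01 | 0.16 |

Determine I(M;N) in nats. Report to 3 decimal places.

0.127 nats

Marginals: p(M) = (0.2700, 0.5600, 0.1700), p(N) = (0.5600, 0.4400).
I(M;N) = Σ p(x,y)·ln[p(x,y)/(p(x)p(y))].
  (0,1): 0.15·ln(0.9921) = -0.0012
  (0,2): 0.12·ln(1.0101) = 0.0012
  (1,1): 0.40·ln(1.2755) = 0.0973
  (1,2): 0.16·ln(0.6494) = -0.0691
  (2,1): 0.01·ln(0.1050) = -0.0225
  (2,2): 0.16·ln(2.1390) = 0.1217
Sum = 0.127 nats.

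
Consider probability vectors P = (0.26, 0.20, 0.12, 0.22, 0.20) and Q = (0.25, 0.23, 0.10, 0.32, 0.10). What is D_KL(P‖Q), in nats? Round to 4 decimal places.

0.0603 nats

D(P‖Q) = Σ p·ln(p/q).
  0.26·ln(0.26/0.25) = 0.01020
  0.20·ln(0.20/0.23) = -0.02795
  0.12·ln(0.12/0.10) = 0.02188
  0.22·ln(0.22/0.32) = -0.08243
  0.20·ln(0.20/0.10) = 0.13863
D(P‖Q) = 0.0603 nats.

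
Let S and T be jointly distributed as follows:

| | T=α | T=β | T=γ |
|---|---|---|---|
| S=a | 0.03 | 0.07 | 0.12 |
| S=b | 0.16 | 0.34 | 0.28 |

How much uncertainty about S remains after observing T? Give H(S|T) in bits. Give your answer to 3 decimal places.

Marginals: p(S) = (0.2200, 0.7800), p(T) = (0.1900, 0.4100, 0.4000).
H(S|T) = Σ p(T) · H(S|T=·).
  T=α: p=0.1900, H(S|T=α) = 0.6292
  T=β: p=0.4100, H(S|T=β) = 0.6594
  T=γ: p=0.4000, H(S|T=γ) = 0.8813
Weighted sum = 0.742 bits.

0.742 bits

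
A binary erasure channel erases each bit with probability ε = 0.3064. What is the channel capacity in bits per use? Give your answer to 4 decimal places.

Binary erasure channel: capacity C = 1 − ε.
C = 1 − 0.3064 = 0.6936 bits per channel use.

0.6936 bits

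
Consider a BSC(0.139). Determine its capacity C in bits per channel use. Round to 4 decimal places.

0.4184 bits

Binary symmetric channel: C = 1 − h₂(ε) where h₂ is the binary entropy function.
h₂(0.139) = −0.139·log₂0.139 − 0.861·log₂0.861 = 0.5816.
C = 1 − 0.5816 = 0.4184 bits per channel use.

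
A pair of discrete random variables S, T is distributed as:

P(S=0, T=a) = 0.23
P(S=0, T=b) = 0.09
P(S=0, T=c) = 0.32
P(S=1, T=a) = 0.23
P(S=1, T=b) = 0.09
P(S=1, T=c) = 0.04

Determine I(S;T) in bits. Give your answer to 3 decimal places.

0.122 bits

Marginals: p(S) = (0.6400, 0.3600), p(T) = (0.4600, 0.1800, 0.3600).
I(S;T) = H(S) + H(T) − H(S,T).
H(S) = 0.9427, H(T) = 1.4913, H(S,T) = 2.3124.
I(S;T) = 0.9427 + 1.4913 − 2.3124 = 0.122 bits.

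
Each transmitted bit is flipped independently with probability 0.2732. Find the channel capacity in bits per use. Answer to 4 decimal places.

Binary symmetric channel: C = 1 − h₂(ε) where h₂ is the binary entropy function.
h₂(0.2732) = −0.2732·log₂0.2732 − 0.7268·log₂0.7268 = 0.8460.
C = 1 − 0.8460 = 0.1540 bits per channel use.

0.1540 bits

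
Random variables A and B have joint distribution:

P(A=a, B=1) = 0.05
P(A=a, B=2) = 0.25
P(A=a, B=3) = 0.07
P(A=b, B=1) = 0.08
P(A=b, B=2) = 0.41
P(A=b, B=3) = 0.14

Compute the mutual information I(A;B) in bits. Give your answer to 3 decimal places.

0.001 bits

Marginals: p(A) = (0.3700, 0.6300), p(B) = (0.1300, 0.6600, 0.2100).
I(A;B) = H(A) + H(B) − H(A,B).
H(A) = 0.9507, H(B) = 1.2511, H(A,B) = 2.2007.
I(A;B) = 0.9507 + 1.2511 − 2.2007 = 0.001 bits.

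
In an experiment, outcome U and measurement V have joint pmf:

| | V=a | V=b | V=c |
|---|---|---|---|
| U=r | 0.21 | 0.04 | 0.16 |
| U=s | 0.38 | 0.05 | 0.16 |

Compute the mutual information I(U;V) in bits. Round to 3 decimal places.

0.013 bits

Marginals: p(U) = (0.4100, 0.5900), p(V) = (0.5900, 0.0900, 0.3200).
I(U;V) = Σ p(x,y)·log₂[p(x,y)/(p(x)p(y))].
  (r,a): 0.21·log₂(0.8681) = -0.0428
  (r,b): 0.04·log₂(1.0840) = 0.0047
  (r,c): 0.16·log₂(1.2195) = 0.0458
  (s,a): 0.38·log₂(1.0916) = 0.0481
  (s,b): 0.05·log₂(0.9416) = -0.0043
  (s,c): 0.16·log₂(0.8475) = -0.0382
Sum = 0.013 bits.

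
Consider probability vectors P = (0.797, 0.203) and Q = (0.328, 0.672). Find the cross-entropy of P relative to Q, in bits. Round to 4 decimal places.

H(P,Q) = −Σ p·log₂ q.
  −0.797·log₂(0.328) = 1.28176
  −0.203·log₂(0.672) = 0.11641
H(P,Q) = 1.3982 bits.

1.3982 bits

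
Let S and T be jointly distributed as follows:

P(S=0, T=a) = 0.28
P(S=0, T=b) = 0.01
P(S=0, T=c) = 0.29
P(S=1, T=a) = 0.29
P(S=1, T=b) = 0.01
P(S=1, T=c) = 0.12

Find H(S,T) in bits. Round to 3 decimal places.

2.050 bits

H(S,T) = −Σ p(x,y)·log₂ p(x,y) over all 6 cells.
  cell (0,a): −0.28·log₂0.28 = 0.5142
  cell (0,b): −0.01·log₂0.01 = 0.0664
  cell (0,c): −0.29·log₂0.29 = 0.5179
  cell (1,a): −0.29·log₂0.29 = 0.5179
  cell (1,b): −0.01·log₂0.01 = 0.0664
  cell (1,c): −0.12·log₂0.12 = 0.3671
Sum = 2.050 bits.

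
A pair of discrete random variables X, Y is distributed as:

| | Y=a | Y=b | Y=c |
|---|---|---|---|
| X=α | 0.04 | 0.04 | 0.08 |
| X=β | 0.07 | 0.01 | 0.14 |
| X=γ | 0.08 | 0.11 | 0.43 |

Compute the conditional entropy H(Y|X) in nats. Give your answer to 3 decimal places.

Marginals: p(X) = (0.1600, 0.2200, 0.6200), p(Y) = (0.1900, 0.1600, 0.6500).
H(Y|X) = Σ p(X) · H(Y|X=·).
  X=α: p=0.1600, H(Y|X=α) = 1.0397
  X=β: p=0.2200, H(Y|X=β) = 0.7925
  X=γ: p=0.6200, H(Y|X=γ) = 0.8248
Weighted sum = 0.852 nats.

0.852 nats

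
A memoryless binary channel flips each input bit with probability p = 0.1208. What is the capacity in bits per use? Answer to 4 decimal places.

Binary symmetric channel: C = 1 − h₂(ε) where h₂ is the binary entropy function.
h₂(0.1208) = −0.1208·log₂0.1208 − 0.8792·log₂0.8792 = 0.5317.
C = 1 − 0.5317 = 0.4683 bits per channel use.

0.4683 bits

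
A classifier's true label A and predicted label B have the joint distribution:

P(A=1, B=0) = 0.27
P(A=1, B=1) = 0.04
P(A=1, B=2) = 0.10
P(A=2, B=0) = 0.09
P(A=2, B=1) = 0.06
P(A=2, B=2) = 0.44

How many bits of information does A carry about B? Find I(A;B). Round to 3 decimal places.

0.214 bits

Marginals: p(A) = (0.4100, 0.5900), p(B) = (0.3600, 0.1000, 0.5400).
I(A;B) = Σ p(x,y)·log₂[p(x,y)/(p(x)p(y))].
  (1,0): 0.27·log₂(1.8293) = 0.2352
  (1,1): 0.04·log₂(0.9756) = -0.0014
  (1,2): 0.10·log₂(0.4517) = -0.1147
  (2,0): 0.09·log₂(0.4237) = -0.1115
  (2,1): 0.06·log₂(1.0169) = 0.0015
  (2,2): 0.44·log₂(1.3810) = 0.2049
Sum = 0.214 bits.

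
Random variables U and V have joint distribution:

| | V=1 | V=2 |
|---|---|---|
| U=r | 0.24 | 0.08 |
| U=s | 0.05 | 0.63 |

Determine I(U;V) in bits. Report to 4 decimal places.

0.3514 bits

Marginals: p(U) = (0.3200, 0.6800), p(V) = (0.2900, 0.7100).
I(U;V) = Σ p(x,y)·log₂[p(x,y)/(p(x)p(y))].
  (r,1): 0.24·log₂(2.5862) = 0.32900
  (r,2): 0.08·log₂(0.3521) = -0.12047
  (s,1): 0.05·log₂(0.2535) = -0.09898
  (s,2): 0.63·log₂(1.3049) = 0.24187
Sum = 0.3514 bits.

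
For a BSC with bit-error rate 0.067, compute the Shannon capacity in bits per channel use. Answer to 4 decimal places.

Binary symmetric channel: C = 1 − h₂(ε) where h₂ is the binary entropy function.
h₂(0.067) = −0.067·log₂0.067 − 0.933·log₂0.933 = 0.3546.
C = 1 − 0.3546 = 0.6454 bits per channel use.

0.6454 bits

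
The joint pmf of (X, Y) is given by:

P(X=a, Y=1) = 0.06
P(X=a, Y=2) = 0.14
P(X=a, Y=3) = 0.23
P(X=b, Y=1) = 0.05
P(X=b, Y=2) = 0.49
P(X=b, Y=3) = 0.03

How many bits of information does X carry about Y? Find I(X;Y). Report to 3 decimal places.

0.261 bits

Marginals: p(X) = (0.4300, 0.5700), p(Y) = (0.1100, 0.6300, 0.2600).
I(X;Y) = Σ p(x,y)·log₂[p(x,y)/(p(x)p(y))].
  (a,1): 0.06·log₂(1.2685) = 0.0206
  (a,2): 0.14·log₂(0.5168) = -0.1333
  (a,3): 0.23·log₂(2.0572) = 0.2394
  (b,1): 0.05·log₂(0.7974) = -0.0163
  (b,2): 0.49·log₂(1.3645) = 0.2197
  (b,3): 0.03·log₂(0.2024) = -0.0691
Sum = 0.261 bits.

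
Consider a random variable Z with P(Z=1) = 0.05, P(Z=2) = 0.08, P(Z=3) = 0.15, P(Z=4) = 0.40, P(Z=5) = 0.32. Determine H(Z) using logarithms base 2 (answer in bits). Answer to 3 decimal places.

H(Z) = −Σ p·log₂ p.
  −(0.05)·log₂(0.05) = 0.2161
  −(0.08)·log₂(0.08) = 0.2915
  −(0.15)·log₂(0.15) = 0.4105
  −(0.40)·log₂(0.40) = 0.5288
  −(0.32)·log₂(0.32) = 0.5260
Sum: 0.2161 + 0.2915 + 0.4105 + 0.5288 + 0.5260 = 1.973 bits.

1.973 bits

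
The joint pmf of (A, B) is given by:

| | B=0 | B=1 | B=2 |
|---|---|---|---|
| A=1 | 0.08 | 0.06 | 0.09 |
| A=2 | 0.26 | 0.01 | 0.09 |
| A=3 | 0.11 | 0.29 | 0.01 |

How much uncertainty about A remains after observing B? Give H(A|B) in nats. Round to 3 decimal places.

Chain rule: H(A|B) = H(A,B) − H(B).
Marginals: p(A) = (0.2300, 0.3600, 0.4100), p(B) = (0.4500, 0.3600, 0.1900).
H(A,B) = 1.8484 nats; H(B) = 1.0427 nats.
H(A|B) = 1.8484 − 1.0427 = 0.806 nats.

0.806 nats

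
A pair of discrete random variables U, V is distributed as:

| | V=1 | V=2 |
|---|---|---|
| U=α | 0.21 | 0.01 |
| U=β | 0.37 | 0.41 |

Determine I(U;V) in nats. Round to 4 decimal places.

Marginals: p(U) = (0.2200, 0.7800), p(V) = (0.5800, 0.4200).
I(U;V) = H(U) + H(V) − H(U,V).
H(U) = 0.5269, H(V) = 0.6803, H(U,V) = 1.1072.
I(U;V) = 0.5269 + 0.6803 − 1.1072 = 0.1000 nats.

0.1000 nats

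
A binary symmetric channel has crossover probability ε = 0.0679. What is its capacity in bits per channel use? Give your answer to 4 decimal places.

Binary symmetric channel: C = 1 − h₂(ε) where h₂ is the binary entropy function.
h₂(0.0679) = −0.0679·log₂0.0679 − 0.9321·log₂0.9321 = 0.3580.
C = 1 − 0.3580 = 0.6420 bits per channel use.

0.6420 bits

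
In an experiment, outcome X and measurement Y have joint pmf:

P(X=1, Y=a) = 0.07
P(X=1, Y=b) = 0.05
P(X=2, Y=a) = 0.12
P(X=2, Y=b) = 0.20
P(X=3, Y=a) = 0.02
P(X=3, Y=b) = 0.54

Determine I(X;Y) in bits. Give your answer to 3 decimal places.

0.194 bits

Marginals: p(X) = (0.1200, 0.3200, 0.5600), p(Y) = (0.2100, 0.7900).
I(X;Y) = Σ p(x,y)·log₂[p(x,y)/(p(x)p(y))].
  (1,a): 0.07·log₂(2.7778) = 0.1032
  (1,b): 0.05·log₂(0.5274) = -0.0461
  (2,a): 0.12·log₂(1.7857) = 0.1004
  (2,b): 0.20·log₂(0.7911) = -0.0676
  (3,a): 0.02·log₂(0.1701) = -0.0511
  (3,b): 0.54·log₂(1.2206) = 0.1553
Sum = 0.194 bits.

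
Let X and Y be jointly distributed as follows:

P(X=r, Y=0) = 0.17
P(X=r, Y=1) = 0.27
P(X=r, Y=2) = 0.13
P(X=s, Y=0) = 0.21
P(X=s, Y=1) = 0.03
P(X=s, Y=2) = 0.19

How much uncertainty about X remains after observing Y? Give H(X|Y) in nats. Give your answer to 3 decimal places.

Chain rule: H(X|Y) = H(X,Y) − H(Y).
Marginals: p(X) = (0.5700, 0.4300), p(Y) = (0.3800, 0.3000, 0.3200).
H(X,Y) = 1.6685 nats; H(Y) = 1.0935 nats.
H(X|Y) = 1.6685 − 1.0935 = 0.575 nats.

0.575 nats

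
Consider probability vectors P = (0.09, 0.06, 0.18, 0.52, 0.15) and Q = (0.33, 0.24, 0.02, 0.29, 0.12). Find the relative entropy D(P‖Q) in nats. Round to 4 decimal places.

D(P‖Q) = Σ p·ln(p/q).
  0.09·ln(0.09/0.33) = -0.11694
  0.06·ln(0.06/0.24) = -0.08318
  0.18·ln(0.18/0.02) = 0.39550
  0.52·ln(0.52/0.29) = 0.30365
  0.15·ln(0.15/0.12) = 0.03347
D(P‖Q) = 0.5325 nats.

0.5325 nats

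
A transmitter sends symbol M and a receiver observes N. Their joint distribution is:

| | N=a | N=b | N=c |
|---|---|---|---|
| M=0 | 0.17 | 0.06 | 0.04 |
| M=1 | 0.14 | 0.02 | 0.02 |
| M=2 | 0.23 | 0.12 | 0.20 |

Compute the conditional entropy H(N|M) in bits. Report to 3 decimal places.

Chain rule: H(N|M) = H(M,N) − H(M).
Marginals: p(M) = (0.2700, 0.1800, 0.5500), p(N) = (0.5400, 0.2000, 0.2600).
H(M,N) = 2.8059 bits; H(M) = 1.4297 bits.
H(N|M) = 2.8059 − 1.4297 = 1.376 bits.

1.376 bits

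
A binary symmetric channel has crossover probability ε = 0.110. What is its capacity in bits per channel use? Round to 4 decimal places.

Binary symmetric channel: C = 1 − h₂(ε) where h₂ is the binary entropy function.
h₂(0.110) = −0.110·log₂0.110 − 0.890·log₂0.890 = 0.4999.
C = 1 − 0.4999 = 0.5001 bits per channel use.

0.5001 bits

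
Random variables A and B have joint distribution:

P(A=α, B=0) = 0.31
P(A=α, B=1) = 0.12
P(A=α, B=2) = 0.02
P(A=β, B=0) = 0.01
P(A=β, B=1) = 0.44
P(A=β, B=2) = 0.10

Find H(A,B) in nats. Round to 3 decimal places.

1.333 nats

H(A,B) = −Σ p(x,y)·ln p(x,y) over all 6 cells.
  cell (α,0): −0.31·ln0.31 = 0.3631
  cell (α,1): −0.12·ln0.12 = 0.2544
  cell (α,2): −0.02·ln0.02 = 0.0782
  cell (β,0): −0.01·ln0.01 = 0.0461
  cell (β,1): −0.44·ln0.44 = 0.3612
  cell (β,2): −0.10·ln0.10 = 0.2303
Sum = 1.333 nats.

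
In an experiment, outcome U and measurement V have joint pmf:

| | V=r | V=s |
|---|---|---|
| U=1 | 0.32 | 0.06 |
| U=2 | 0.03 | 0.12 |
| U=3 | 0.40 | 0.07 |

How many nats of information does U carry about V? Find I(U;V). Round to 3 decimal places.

Marginals: p(U) = (0.3800, 0.1500, 0.4700), p(V) = (0.7500, 0.2500).
I(U;V) = H(U) + H(V) − H(U,V).
H(U) = 1.0071, H(V) = 0.5623, H(U,V) = 1.4457.
I(U;V) = 1.0071 + 0.5623 − 1.4457 = 0.124 nats.

0.124 nats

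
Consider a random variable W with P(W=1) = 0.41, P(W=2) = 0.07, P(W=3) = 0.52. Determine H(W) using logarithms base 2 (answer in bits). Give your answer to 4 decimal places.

1.2865 bits

H(W) = −Σ p·log₂ p.
  −(0.41)·log₂(0.41) = 0.52738
  −(0.07)·log₂(0.07) = 0.26856
  −(0.52)·log₂(0.52) = 0.49058
Sum: 0.52738 + 0.26856 + 0.49058 = 1.2865 bits.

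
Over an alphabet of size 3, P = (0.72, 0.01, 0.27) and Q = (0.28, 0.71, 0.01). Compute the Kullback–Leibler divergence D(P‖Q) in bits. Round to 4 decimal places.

D(P‖Q) = Σ p·log₂(p/q).
  0.72·log₂(0.72/0.28) = 0.98105
  0.01·log₂(0.01/0.71) = -0.06150
  0.27·log₂(0.27/0.01) = 1.28382
D(P‖Q) = 2.2034 bits.

2.2034 bits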